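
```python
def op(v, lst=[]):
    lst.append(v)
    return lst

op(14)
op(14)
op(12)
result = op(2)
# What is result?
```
[14, 14, 12, 2]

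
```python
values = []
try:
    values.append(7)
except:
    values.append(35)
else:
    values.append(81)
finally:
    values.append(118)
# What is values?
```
[7, 81, 118]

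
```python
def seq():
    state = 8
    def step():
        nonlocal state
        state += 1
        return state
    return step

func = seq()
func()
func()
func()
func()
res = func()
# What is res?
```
13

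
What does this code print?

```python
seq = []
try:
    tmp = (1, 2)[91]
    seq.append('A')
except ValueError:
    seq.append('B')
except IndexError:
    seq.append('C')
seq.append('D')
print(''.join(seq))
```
CD

IndexError is caught by its specific handler, not ValueError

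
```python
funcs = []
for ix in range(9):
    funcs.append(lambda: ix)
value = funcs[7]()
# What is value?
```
8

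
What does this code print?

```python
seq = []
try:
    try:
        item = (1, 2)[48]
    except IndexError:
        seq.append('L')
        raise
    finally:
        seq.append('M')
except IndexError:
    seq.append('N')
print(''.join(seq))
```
LMN

finally runs before re-raised exception propagates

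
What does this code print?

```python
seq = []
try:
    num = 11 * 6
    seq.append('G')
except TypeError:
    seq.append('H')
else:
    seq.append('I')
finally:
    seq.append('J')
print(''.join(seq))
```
GIJ

else runs before finally when no exception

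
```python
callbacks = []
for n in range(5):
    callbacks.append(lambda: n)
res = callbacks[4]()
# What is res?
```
4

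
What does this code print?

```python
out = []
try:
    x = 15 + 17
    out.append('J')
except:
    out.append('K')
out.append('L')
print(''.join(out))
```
JL

No exception, try block completes normally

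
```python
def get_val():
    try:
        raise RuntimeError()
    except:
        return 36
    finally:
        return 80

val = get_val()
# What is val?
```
80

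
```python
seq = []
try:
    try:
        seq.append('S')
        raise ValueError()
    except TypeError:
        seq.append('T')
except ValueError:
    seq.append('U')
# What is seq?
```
['S', 'U']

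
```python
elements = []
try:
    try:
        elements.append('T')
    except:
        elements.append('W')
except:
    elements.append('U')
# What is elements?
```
['T']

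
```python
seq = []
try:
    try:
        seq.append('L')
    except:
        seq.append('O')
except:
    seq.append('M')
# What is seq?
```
['L']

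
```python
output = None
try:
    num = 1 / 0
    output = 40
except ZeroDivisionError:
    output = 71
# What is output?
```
71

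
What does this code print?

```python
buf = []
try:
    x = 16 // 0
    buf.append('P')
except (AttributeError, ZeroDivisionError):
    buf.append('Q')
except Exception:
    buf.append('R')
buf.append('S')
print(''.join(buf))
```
QS

ZeroDivisionError matches tuple containing it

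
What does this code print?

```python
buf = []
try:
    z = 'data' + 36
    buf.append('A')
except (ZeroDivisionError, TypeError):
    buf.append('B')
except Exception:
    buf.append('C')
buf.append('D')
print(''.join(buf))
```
BD

TypeError matches tuple containing it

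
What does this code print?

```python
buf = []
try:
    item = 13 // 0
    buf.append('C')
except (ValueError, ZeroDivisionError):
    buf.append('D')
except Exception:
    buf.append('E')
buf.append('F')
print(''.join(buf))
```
DF

ZeroDivisionError matches tuple containing it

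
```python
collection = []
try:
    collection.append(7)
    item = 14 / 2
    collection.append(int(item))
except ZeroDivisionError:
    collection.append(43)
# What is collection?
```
[7, 7]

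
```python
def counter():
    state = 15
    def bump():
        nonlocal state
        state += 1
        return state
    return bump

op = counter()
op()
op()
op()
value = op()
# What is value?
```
19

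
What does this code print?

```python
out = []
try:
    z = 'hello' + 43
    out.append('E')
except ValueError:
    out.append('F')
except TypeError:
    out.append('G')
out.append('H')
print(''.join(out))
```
GH

TypeError is caught by its specific handler, not ValueError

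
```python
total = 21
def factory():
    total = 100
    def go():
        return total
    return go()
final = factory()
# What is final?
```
100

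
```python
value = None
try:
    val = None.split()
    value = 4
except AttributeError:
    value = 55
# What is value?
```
55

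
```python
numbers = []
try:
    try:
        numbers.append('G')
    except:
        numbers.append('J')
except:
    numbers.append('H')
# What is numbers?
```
['G']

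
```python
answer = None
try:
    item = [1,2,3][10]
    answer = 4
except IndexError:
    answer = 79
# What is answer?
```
79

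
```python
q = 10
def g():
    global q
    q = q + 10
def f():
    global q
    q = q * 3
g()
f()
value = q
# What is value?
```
60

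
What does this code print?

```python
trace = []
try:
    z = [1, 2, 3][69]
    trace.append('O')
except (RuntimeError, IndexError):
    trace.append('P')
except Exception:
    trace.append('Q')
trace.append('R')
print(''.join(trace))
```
PR

IndexError matches tuple containing it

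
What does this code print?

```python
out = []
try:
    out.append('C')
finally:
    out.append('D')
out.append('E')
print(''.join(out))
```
CDE

try/finally without except, no exception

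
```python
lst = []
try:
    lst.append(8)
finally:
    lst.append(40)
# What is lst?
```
[8, 40]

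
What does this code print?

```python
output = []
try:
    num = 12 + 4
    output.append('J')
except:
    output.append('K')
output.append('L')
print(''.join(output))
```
JL

No exception, try block completes normally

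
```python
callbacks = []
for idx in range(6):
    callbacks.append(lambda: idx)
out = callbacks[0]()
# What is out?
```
5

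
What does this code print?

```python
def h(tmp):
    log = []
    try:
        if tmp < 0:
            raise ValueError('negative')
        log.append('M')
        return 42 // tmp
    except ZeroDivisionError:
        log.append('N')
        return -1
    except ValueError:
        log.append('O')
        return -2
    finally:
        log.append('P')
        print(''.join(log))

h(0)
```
MNP

tmp=0 causes ZeroDivisionError, caught, finally prints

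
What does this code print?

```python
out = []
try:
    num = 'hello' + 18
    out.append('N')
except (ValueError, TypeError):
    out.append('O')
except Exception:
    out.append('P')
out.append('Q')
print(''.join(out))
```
OQ

TypeError matches tuple containing it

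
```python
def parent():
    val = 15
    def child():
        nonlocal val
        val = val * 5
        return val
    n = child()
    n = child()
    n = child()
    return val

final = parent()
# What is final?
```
1875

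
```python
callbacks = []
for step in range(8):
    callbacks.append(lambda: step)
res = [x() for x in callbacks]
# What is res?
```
[7, 7, 7, 7, 7, 7, 7, 7]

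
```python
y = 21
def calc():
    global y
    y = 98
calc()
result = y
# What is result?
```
98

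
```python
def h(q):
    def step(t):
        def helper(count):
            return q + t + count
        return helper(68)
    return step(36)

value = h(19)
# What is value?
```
123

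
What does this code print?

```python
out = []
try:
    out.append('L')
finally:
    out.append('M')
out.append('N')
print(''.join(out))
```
LMN

try/finally without except, no exception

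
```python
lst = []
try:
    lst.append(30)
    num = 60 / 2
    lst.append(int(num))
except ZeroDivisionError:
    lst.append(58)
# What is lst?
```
[30, 30]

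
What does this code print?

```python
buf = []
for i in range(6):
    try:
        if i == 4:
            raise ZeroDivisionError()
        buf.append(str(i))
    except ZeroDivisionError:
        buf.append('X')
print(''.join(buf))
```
0123X5

Exception on i=4 caught, loop continues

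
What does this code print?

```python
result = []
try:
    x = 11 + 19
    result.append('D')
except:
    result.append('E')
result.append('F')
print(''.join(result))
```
DF

No exception, try block completes normally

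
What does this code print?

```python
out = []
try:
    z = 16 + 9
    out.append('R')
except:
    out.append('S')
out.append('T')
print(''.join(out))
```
RT

No exception, try block completes normally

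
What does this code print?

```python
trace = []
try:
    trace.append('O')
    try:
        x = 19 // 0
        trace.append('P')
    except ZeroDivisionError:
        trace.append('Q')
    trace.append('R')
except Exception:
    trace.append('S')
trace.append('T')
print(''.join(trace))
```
OQRT

Inner exception caught by inner handler, outer continues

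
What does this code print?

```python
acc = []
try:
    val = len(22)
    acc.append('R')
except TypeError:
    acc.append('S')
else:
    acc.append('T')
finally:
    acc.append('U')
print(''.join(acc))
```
SU

Exception: except runs, else skipped, finally runs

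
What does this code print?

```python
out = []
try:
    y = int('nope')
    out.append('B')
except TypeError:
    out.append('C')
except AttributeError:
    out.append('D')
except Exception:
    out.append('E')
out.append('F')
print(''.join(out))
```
EF

ValueError not specifically caught, falls to Exception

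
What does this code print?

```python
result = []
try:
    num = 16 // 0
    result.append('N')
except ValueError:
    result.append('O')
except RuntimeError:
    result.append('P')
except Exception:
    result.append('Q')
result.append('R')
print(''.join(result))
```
QR

ZeroDivisionError not specifically caught, falls to Exception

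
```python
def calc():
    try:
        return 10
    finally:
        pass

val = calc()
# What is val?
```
10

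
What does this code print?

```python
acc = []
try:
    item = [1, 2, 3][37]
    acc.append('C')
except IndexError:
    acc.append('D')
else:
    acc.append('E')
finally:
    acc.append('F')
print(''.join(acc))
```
DF

Exception: except runs, else skipped, finally runs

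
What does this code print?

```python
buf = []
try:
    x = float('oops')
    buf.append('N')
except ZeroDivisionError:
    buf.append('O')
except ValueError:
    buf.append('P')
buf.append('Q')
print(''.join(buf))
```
PQ

ValueError is caught by its specific handler, not ZeroDivisionError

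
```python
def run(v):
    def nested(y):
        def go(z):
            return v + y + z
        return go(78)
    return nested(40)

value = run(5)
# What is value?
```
123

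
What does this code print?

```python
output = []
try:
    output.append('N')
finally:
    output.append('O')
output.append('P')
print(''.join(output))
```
NOP

try/finally without except, no exception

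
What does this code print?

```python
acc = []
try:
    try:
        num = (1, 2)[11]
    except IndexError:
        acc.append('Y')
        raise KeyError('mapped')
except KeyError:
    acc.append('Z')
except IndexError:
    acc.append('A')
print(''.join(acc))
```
YZ

New KeyError raised, caught by outer KeyError handler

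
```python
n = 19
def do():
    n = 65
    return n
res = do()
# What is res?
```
65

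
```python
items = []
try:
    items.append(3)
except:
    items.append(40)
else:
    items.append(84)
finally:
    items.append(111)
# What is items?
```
[3, 84, 111]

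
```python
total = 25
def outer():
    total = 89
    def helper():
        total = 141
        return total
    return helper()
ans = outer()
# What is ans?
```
141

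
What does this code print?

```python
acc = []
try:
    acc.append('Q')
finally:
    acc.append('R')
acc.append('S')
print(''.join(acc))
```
QRS

try/finally without except, no exception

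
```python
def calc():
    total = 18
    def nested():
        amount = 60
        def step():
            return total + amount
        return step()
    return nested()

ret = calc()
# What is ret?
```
78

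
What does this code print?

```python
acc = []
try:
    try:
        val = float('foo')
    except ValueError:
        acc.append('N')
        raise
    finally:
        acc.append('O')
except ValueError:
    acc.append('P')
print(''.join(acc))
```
NOP

finally runs before re-raised exception propagates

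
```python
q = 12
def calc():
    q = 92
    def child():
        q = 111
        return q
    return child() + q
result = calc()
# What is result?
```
203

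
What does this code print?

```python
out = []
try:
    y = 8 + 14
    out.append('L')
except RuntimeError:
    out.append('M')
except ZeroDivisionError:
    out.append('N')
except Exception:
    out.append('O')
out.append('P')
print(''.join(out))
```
LP

No exception, try block completes normally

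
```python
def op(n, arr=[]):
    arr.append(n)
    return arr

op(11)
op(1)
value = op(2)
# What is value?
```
[11, 1, 2]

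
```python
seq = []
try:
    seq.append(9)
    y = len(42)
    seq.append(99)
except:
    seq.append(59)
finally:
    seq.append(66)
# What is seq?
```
[9, 59, 66]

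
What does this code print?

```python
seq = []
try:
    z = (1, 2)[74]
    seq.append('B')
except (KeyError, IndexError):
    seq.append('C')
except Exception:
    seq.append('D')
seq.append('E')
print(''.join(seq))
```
CE

IndexError matches tuple containing it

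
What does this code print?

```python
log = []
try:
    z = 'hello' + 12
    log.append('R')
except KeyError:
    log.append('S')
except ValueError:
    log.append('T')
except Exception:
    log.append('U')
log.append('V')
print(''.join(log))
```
UV

TypeError not specifically caught, falls to Exception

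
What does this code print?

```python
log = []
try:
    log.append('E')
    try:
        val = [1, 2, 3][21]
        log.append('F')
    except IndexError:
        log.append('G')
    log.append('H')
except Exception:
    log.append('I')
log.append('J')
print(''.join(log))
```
EGHJ

Inner exception caught by inner handler, outer continues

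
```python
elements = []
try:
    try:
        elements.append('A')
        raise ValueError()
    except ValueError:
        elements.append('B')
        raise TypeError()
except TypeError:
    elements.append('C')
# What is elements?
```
['A', 'B', 'C']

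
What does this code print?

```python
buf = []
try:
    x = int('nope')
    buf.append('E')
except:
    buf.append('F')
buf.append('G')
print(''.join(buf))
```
FG

Exception raised in try, caught by bare except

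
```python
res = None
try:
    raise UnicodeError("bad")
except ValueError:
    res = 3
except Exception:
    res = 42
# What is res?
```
3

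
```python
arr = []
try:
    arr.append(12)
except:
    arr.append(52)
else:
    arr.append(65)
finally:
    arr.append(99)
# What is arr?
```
[12, 65, 99]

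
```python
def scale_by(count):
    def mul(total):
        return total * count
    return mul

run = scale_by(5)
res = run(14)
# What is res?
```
70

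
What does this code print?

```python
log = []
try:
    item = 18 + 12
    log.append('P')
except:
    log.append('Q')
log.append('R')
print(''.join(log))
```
PR

No exception, try block completes normally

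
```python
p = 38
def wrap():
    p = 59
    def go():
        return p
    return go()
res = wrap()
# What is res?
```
59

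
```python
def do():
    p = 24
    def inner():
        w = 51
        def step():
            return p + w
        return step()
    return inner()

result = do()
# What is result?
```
75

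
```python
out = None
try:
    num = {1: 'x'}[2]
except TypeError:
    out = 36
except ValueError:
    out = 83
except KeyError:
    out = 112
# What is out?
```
112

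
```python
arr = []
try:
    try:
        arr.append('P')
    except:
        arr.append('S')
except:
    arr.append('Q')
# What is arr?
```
['P']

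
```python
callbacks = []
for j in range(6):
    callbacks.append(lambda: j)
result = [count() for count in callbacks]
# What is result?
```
[5, 5, 5, 5, 5, 5]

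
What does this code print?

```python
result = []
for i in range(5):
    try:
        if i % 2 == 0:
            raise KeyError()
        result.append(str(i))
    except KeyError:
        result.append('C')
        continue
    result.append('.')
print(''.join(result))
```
C1.C3.C

continue in except skips rest of loop body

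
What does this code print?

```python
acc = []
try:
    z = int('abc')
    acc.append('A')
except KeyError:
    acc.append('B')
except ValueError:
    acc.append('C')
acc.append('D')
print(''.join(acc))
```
CD

ValueError is caught by its specific handler, not KeyError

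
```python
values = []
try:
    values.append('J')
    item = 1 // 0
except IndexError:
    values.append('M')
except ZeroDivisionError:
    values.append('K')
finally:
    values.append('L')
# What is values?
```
['J', 'K', 'L']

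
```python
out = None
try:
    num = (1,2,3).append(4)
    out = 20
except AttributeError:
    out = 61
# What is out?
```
61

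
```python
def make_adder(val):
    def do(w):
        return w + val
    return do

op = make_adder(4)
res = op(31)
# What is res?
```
35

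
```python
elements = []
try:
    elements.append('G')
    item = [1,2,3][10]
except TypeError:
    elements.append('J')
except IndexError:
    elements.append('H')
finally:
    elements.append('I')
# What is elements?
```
['G', 'H', 'I']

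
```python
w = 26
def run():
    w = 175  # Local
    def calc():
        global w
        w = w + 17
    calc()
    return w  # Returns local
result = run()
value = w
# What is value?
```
43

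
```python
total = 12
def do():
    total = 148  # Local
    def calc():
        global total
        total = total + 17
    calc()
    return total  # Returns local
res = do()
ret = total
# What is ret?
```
29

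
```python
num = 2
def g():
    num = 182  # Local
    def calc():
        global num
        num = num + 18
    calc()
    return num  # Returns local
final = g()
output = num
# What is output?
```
20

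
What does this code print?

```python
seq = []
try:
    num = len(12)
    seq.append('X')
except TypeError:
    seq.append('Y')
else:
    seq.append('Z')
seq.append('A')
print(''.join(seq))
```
YA

else block skipped when exception is caught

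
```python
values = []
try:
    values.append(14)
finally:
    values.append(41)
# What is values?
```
[14, 41]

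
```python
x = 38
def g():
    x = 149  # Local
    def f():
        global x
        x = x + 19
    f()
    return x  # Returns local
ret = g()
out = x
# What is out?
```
57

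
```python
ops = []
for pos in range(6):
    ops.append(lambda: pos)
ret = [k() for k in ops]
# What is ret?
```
[5, 5, 5, 5, 5, 5]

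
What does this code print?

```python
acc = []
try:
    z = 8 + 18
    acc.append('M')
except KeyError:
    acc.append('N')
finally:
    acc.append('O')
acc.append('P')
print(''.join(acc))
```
MOP

finally runs after normal execution too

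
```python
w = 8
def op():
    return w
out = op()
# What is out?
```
8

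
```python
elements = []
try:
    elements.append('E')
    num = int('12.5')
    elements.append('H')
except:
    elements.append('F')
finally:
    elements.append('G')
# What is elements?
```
['E', 'F', 'G']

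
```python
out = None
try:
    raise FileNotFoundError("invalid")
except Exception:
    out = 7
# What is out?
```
7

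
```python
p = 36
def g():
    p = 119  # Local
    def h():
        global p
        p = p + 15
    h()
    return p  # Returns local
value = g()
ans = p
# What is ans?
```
51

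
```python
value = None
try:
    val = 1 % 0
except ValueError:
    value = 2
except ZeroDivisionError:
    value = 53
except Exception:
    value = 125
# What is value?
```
53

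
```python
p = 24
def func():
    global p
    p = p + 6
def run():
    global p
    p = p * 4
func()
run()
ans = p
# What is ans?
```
120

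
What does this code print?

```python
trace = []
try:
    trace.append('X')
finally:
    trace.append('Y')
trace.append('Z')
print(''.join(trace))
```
XYZ

try/finally without except, no exception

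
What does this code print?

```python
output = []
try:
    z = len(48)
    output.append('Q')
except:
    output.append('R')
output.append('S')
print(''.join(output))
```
RS

Exception raised in try, caught by bare except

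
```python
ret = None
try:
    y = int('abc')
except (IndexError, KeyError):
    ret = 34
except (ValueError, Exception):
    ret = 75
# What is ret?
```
75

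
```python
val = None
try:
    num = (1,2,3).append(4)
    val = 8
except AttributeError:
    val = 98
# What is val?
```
98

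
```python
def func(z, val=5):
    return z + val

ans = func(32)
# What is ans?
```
37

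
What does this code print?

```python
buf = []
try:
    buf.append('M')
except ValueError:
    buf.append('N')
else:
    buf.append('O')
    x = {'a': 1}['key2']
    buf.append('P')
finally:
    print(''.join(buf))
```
MO

Try succeeds, else appends 'O', KeyError in else is uncaught, finally prints before exception propagates ('P' never appended)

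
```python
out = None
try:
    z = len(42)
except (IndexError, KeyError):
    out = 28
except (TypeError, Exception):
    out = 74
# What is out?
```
74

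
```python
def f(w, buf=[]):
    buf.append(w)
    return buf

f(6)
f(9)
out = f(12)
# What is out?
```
[6, 9, 12]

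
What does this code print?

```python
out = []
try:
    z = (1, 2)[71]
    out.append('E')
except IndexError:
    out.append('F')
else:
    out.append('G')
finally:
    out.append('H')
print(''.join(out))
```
FH

Exception: except runs, else skipped, finally runs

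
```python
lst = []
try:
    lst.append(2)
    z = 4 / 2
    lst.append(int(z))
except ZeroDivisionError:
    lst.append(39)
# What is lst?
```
[2, 2]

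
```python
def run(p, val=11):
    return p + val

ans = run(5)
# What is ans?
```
16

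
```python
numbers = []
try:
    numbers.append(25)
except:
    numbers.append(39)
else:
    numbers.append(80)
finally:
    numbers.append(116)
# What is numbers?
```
[25, 80, 116]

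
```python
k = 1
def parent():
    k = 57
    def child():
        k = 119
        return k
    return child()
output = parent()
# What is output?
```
119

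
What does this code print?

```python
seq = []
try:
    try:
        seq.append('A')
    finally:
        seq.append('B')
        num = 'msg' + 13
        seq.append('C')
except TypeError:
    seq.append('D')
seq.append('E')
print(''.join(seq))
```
ABDE

Exception in inner finally caught by outer except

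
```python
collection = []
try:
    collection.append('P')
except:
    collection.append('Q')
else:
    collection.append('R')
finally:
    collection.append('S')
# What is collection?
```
['P', 'R', 'S']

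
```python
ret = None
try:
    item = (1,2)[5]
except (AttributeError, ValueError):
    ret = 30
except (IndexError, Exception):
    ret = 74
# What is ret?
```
74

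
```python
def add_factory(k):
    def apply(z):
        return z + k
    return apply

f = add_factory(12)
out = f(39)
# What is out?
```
51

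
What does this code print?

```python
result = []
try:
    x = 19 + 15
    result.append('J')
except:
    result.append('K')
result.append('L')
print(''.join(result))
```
JL

No exception, try block completes normally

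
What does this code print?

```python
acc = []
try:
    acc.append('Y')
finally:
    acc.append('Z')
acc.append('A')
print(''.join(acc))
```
YZA

try/finally without except, no exception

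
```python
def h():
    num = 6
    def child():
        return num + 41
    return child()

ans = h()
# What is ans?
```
47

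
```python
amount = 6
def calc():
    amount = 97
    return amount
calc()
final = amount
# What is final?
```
6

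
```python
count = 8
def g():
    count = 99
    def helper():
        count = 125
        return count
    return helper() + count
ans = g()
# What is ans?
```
224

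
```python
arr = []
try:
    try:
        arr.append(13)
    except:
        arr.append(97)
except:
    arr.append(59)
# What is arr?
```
[13]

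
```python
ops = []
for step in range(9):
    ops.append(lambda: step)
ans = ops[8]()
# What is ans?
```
8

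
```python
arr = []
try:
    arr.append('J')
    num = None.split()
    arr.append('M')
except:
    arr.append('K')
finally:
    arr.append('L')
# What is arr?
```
['J', 'K', 'L']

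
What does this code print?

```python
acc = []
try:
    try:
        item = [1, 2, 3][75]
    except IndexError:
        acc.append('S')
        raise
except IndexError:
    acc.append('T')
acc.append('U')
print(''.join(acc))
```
STU

raise without argument re-raises current exception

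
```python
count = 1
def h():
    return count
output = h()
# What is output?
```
1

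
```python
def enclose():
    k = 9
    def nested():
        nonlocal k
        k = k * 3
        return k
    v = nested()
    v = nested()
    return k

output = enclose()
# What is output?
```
81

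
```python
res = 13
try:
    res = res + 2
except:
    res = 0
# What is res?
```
15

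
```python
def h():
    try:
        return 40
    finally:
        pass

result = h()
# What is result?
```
40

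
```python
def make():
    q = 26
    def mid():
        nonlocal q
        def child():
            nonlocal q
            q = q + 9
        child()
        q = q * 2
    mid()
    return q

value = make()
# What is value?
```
70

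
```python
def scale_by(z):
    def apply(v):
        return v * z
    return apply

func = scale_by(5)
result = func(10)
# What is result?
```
50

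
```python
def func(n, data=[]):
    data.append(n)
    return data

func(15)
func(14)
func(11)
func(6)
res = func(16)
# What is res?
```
[15, 14, 11, 6, 16]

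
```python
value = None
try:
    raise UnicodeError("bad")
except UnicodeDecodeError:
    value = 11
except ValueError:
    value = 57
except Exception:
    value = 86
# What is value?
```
57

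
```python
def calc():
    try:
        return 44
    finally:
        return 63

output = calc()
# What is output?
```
63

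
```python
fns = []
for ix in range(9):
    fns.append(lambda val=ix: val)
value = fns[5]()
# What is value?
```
5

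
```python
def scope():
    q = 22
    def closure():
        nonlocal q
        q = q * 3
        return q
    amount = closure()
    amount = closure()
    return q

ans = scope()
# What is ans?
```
198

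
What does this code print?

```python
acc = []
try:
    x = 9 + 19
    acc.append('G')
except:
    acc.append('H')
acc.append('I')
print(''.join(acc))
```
GI

No exception, try block completes normally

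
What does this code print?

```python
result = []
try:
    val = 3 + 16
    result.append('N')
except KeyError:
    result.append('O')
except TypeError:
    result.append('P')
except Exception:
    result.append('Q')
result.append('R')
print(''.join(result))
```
NR

No exception, try block completes normally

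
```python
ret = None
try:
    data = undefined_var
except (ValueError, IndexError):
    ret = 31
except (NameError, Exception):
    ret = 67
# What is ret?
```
67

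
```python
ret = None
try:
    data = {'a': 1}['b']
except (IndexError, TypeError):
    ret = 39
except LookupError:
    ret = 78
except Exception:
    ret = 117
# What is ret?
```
78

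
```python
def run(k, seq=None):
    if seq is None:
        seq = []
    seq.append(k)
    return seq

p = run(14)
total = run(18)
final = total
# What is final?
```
[18]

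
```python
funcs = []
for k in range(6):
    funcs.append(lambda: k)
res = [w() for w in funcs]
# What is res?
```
[5, 5, 5, 5, 5, 5]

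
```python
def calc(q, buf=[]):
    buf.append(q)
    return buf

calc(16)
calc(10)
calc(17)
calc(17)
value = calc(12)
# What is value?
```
[16, 10, 17, 17, 12]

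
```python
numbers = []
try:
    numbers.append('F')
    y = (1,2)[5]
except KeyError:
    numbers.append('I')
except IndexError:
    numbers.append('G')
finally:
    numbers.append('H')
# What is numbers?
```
['F', 'G', 'H']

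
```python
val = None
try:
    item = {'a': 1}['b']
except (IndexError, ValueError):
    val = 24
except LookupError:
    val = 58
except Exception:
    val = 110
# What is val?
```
58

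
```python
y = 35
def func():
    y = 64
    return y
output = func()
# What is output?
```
64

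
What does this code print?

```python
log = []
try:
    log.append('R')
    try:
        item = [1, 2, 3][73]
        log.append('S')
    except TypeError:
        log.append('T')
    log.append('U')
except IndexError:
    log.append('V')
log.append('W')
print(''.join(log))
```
RVW

Inner handler doesn't match, propagates to outer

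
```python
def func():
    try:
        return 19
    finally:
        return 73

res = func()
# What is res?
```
73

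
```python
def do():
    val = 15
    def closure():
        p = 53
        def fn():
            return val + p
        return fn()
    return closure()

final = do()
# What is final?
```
68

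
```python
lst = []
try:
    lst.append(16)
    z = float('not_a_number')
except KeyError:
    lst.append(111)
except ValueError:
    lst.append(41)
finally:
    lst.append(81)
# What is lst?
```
[16, 41, 81]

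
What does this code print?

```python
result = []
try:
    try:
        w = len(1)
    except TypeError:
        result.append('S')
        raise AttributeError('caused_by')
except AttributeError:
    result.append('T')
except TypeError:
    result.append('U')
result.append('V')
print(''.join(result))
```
STV

AttributeError raised and caught, original TypeError not re-raised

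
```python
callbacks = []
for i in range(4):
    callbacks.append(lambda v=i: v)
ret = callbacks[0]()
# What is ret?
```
0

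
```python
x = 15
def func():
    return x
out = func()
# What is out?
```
15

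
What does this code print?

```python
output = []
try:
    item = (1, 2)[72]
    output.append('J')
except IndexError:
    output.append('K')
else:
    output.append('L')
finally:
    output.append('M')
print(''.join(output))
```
KM

Exception: except runs, else skipped, finally runs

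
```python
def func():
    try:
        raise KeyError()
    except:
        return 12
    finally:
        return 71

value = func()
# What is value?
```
71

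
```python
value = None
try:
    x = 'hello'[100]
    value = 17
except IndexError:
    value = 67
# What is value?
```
67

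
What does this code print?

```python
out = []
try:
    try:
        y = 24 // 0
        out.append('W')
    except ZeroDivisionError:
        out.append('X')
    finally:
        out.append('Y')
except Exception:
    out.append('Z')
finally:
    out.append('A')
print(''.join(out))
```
XYA

Both finally blocks run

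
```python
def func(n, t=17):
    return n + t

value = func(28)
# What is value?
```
45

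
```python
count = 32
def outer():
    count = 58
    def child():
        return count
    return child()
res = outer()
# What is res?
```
58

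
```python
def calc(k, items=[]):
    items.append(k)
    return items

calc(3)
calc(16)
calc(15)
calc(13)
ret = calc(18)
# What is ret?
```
[3, 16, 15, 13, 18]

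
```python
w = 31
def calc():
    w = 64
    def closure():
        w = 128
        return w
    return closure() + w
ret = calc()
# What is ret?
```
192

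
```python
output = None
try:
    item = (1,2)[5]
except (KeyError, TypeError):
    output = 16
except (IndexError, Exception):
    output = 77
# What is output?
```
77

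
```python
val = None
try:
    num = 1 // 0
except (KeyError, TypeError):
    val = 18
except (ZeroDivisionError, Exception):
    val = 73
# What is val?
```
73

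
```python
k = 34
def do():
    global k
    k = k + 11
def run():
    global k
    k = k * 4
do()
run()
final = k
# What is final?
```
180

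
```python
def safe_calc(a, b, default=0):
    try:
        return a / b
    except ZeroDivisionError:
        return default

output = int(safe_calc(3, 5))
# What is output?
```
0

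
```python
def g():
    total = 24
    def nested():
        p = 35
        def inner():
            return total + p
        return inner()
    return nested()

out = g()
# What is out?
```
59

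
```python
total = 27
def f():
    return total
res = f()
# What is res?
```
27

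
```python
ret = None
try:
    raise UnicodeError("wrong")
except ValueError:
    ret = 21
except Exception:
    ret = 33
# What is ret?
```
21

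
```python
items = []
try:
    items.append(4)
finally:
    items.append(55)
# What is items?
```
[4, 55]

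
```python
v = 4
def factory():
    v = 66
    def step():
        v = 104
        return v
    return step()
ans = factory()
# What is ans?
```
104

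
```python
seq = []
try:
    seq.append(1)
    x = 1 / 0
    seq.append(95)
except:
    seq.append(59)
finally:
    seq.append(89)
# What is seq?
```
[1, 59, 89]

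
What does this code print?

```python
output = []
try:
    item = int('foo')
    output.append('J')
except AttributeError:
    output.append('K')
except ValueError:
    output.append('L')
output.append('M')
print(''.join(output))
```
LM

ValueError is caught by its specific handler, not AttributeError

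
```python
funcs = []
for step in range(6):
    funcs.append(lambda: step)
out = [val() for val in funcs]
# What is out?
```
[5, 5, 5, 5, 5, 5]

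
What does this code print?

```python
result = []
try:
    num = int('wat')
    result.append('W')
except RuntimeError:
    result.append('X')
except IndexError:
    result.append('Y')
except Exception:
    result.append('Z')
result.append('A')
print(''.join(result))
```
ZA

ValueError not specifically caught, falls to Exception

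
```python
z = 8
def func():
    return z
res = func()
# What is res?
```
8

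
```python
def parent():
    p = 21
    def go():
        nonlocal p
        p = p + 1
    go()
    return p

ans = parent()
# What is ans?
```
22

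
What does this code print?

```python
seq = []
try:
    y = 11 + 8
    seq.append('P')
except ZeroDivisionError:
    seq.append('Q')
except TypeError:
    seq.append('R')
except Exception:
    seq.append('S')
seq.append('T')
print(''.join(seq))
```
PT

No exception, try block completes normally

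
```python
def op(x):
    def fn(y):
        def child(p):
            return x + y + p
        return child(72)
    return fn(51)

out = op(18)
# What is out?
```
141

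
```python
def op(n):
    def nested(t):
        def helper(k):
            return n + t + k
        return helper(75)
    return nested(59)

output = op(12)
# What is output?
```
146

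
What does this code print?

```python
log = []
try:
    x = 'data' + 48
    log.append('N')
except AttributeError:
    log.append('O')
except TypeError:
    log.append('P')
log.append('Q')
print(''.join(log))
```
PQ

TypeError is caught by its specific handler, not AttributeError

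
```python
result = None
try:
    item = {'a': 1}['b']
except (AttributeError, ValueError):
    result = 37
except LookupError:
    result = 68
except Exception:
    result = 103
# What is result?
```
68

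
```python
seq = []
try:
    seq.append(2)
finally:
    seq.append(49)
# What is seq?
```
[2, 49]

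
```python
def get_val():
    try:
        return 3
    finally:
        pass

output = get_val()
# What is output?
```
3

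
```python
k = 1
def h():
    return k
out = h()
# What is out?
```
1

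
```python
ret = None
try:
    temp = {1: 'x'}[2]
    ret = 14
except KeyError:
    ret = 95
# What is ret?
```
95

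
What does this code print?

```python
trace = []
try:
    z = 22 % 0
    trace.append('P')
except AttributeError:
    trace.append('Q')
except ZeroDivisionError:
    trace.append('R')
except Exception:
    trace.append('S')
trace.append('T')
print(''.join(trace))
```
RT

ZeroDivisionError matches before generic Exception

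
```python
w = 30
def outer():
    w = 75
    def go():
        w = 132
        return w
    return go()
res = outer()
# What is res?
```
132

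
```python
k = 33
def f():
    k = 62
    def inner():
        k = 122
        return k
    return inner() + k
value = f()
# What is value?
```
184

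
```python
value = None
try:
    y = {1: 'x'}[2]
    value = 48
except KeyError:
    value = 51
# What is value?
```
51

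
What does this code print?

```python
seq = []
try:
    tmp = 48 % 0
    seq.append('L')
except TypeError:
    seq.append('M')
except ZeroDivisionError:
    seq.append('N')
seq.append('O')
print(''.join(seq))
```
NO

ZeroDivisionError is caught by its specific handler, not TypeError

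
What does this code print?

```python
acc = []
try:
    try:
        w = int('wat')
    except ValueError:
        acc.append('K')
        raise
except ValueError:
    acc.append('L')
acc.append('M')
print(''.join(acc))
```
KLM

raise without argument re-raises current exception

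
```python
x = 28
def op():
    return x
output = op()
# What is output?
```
28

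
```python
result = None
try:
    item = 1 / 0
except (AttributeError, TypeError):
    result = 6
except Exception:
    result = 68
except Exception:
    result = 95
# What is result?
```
68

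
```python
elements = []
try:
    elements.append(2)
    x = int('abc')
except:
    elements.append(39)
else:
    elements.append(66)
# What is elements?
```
[2, 39]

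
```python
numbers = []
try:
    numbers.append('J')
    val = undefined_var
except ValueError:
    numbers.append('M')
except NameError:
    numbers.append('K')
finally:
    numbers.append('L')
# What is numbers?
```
['J', 'K', 'L']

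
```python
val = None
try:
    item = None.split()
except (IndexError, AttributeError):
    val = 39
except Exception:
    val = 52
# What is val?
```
39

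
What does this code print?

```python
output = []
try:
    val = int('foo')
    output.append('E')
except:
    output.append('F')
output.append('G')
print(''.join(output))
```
FG

Exception raised in try, caught by bare except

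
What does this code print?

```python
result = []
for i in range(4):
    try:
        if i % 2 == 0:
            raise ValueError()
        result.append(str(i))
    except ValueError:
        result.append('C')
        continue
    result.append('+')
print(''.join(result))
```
C1+C3+

continue in except skips rest of loop body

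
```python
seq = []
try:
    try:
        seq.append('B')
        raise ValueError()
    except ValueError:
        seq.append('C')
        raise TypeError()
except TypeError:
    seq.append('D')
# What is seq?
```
['B', 'C', 'D']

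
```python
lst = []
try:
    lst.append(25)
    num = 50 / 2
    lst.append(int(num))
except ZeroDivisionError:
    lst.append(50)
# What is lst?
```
[25, 25]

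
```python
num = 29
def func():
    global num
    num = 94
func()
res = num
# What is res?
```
94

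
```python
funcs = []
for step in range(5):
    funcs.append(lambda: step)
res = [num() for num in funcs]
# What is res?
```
[4, 4, 4, 4, 4]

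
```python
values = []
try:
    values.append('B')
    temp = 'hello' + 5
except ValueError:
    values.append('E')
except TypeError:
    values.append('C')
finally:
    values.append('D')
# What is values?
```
['B', 'C', 'D']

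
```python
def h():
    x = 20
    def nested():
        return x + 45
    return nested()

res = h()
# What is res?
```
65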